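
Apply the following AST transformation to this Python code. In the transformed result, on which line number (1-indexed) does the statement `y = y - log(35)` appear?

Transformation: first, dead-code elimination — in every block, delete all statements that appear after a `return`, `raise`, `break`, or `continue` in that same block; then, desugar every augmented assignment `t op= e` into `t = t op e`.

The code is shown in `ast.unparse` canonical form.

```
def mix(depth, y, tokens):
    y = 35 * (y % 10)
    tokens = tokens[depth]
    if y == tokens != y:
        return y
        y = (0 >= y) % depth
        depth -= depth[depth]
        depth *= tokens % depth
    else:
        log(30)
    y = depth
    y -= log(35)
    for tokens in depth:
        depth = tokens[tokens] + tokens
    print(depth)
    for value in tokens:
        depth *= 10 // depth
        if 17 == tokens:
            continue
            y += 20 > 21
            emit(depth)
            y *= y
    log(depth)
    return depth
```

Transformed code:
def mix(depth, y, tokens):
    y = 35 * (y % 10)
    tokens = tokens[depth]
    if y == tokens != y:
        return y
    else:
        log(30)
    y = depth
    y = y - log(35)
    for tokens in depth:
        depth = tokens[tokens] + tokens
    print(depth)
    for value in tokens:
        depth = depth * (10 // depth)
        if 17 == tokens:
            continue
    log(depth)
    return depth

9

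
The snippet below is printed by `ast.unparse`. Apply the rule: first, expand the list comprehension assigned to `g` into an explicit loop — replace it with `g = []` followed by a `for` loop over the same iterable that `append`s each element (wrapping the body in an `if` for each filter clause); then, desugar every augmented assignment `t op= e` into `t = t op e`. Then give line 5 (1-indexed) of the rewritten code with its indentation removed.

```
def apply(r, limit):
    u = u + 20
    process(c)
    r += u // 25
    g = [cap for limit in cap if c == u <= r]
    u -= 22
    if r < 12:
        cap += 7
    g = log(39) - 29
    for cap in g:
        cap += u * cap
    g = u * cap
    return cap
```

Transformed code:
def apply(r, limit):
    u = u + 20
    process(c)
    r = r + u // 25
    g = []
    for limit in cap:
        if c == u <= r:
            g.append(cap)
    u = u - 22
    if r < 12:
        cap = cap + 7
    g = log(39) - 29
    for cap in g:
        cap = cap + u * cap
    g = u * cap
    return cap

g = []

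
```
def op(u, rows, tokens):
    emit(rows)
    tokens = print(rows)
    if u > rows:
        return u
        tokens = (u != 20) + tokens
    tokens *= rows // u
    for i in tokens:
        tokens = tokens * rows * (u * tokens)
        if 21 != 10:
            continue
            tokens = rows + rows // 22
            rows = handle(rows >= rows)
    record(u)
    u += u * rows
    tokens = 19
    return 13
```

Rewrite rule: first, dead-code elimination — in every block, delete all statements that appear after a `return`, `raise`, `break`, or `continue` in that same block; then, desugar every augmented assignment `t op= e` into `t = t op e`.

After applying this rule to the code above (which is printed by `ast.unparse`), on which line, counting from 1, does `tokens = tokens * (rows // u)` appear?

Transformed code:
def op(u, rows, tokens):
    emit(rows)
    tokens = print(rows)
    if u > rows:
        return u
    tokens = tokens * (rows // u)
    for i in tokens:
        tokens = tokens * rows * (u * tokens)
        if 21 != 10:
            continue
    record(u)
    u = u + u * rows
    tokens = 19
    return 13

6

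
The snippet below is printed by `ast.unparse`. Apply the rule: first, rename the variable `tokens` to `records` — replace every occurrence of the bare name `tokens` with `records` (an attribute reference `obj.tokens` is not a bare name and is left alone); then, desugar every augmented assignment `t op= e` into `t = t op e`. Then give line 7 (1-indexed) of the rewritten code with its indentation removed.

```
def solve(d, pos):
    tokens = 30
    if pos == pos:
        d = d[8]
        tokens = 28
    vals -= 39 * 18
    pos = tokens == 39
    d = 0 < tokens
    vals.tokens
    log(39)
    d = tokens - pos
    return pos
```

Transformed code:
def solve(d, pos):
    records = 30
    if pos == pos:
        d = d[8]
        records = 28
    vals = vals - 39 * 18
    pos = records == 39
    d = 0 < records
    vals.tokens
    log(39)
    d = records - pos
    return pos

pos = records == 39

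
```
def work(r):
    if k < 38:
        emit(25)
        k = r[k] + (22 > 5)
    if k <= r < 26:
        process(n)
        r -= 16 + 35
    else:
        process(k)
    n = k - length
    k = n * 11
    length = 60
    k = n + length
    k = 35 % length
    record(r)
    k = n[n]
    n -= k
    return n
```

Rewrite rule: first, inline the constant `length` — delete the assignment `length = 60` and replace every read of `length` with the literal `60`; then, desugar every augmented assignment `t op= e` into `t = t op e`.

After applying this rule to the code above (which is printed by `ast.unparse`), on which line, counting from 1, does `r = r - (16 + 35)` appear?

Transformed code:
def work(r):
    if k < 38:
        emit(25)
        k = r[k] + (22 > 5)
    if k <= r < 26:
        process(n)
        r = r - (16 + 35)
    else:
        process(k)
    n = k - 60
    k = n * 11
    k = n + 60
    k = 35 % 60
    record(r)
    k = n[n]
    n = n - k
    return n

7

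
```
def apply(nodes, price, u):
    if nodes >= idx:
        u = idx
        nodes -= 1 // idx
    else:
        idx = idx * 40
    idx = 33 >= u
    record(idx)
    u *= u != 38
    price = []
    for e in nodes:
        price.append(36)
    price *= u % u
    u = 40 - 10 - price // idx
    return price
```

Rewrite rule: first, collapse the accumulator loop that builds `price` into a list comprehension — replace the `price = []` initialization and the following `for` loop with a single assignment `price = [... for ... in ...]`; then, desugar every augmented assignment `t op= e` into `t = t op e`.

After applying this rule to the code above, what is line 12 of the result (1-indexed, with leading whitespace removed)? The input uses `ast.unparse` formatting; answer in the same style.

u = 40 - 10 - price // idx

Transformed code:
def apply(nodes, price, u):
    if nodes >= idx:
        u = idx
        nodes = nodes - 1 // idx
    else:
        idx = idx * 40
    idx = 33 >= u
    record(idx)
    u = u * (u != 38)
    price = [36 for e in nodes]
    price = price * (u % u)
    u = 40 - 10 - price // idx
    return price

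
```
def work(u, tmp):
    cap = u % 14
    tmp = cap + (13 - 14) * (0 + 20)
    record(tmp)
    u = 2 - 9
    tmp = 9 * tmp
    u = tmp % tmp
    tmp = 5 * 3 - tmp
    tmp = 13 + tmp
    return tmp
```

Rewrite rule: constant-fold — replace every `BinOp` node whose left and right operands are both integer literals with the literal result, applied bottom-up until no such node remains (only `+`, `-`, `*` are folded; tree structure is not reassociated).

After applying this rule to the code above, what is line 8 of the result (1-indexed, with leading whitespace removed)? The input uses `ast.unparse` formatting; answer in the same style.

tmp = 15 - tmp

Transformed code:
def work(u, tmp):
    cap = u % 14
    tmp = cap + -20
    record(tmp)
    u = -7
    tmp = 9 * tmp
    u = tmp % tmp
    tmp = 15 - tmp
    tmp = 13 + tmp
    return tmp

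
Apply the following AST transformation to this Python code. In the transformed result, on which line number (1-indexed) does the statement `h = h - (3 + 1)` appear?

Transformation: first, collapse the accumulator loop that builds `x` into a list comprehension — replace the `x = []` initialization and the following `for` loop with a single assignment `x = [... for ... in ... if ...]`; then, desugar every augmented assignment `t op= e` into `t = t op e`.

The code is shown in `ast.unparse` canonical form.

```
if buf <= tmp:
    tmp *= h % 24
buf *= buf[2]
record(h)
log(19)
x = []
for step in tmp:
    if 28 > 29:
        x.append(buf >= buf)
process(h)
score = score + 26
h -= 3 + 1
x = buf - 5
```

9

Transformed code:
if buf <= tmp:
    tmp = tmp * (h % 24)
buf = buf * buf[2]
record(h)
log(19)
x = [buf >= buf for step in tmp if 28 > 29]
process(h)
score = score + 26
h = h - (3 + 1)
x = buf - 5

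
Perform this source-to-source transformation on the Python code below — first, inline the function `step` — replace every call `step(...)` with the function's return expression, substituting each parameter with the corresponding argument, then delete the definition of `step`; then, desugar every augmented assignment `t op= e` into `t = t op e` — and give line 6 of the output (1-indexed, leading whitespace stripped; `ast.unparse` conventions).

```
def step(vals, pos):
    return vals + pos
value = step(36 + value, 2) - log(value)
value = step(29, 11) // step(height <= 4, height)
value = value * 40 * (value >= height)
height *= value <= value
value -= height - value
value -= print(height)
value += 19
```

value = value - print(height)

Transformed code:
value = 36 + value + 2 - log(value)
value = (29 + 11) // ((height <= 4) + height)
value = value * 40 * (value >= height)
height = height * (value <= value)
value = value - (height - value)
value = value - print(height)
value = value + 19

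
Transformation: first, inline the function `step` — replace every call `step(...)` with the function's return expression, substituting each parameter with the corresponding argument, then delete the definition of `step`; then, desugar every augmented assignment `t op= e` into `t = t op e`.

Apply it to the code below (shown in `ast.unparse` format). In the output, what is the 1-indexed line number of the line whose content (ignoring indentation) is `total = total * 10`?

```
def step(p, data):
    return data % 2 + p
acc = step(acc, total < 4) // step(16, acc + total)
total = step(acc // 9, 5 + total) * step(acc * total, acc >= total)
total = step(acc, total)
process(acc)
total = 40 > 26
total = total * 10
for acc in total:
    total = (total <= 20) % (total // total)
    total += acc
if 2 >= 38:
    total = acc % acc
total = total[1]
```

6

Transformed code:
acc = ((total < 4) % 2 + acc) // ((acc + total) % 2 + 16)
total = ((5 + total) % 2 + acc // 9) * ((acc >= total) % 2 + acc * total)
total = total % 2 + acc
process(acc)
total = 40 > 26
total = total * 10
for acc in total:
    total = (total <= 20) % (total // total)
    total = total + acc
if 2 >= 38:
    total = acc % acc
total = total[1]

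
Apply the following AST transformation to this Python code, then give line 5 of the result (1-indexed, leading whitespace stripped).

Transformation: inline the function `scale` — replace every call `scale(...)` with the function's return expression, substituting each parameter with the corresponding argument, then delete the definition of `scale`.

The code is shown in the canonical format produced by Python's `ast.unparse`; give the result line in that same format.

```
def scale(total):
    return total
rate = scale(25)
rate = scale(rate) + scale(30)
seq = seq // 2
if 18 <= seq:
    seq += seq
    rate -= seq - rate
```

seq += seq

Transformed code:
rate = 25
rate = rate + 30
seq = seq // 2
if 18 <= seq:
    seq += seq
    rate -= seq - rate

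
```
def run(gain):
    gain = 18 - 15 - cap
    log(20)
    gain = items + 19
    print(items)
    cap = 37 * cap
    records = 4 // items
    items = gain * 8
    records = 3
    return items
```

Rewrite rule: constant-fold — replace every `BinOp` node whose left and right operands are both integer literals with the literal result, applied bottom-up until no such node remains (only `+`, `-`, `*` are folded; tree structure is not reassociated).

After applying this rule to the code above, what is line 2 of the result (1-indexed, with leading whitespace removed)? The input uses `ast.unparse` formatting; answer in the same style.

Transformed code:
def run(gain):
    gain = 3 - cap
    log(20)
    gain = items + 19
    print(items)
    cap = 37 * cap
    records = 4 // items
    items = gain * 8
    records = 3
    return items

gain = 3 - cap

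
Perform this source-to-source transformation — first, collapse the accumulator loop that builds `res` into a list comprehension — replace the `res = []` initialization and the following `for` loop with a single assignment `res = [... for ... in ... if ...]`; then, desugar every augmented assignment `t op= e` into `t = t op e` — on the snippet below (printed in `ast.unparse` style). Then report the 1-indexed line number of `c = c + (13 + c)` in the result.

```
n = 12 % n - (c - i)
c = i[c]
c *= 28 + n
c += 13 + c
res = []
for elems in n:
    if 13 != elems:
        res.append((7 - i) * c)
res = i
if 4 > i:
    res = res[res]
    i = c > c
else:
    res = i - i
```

Transformed code:
n = 12 % n - (c - i)
c = i[c]
c = c * (28 + n)
c = c + (13 + c)
res = [(7 - i) * c for elems in n if 13 != elems]
res = i
if 4 > i:
    res = res[res]
    i = c > c
else:
    res = i - i

4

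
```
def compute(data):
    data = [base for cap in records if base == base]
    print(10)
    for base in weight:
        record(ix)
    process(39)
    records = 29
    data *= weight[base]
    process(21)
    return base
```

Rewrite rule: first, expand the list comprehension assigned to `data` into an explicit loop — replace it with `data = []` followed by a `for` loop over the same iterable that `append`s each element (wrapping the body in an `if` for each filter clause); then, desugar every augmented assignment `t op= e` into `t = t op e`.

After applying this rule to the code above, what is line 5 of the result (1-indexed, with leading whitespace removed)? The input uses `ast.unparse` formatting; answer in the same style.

Transformed code:
def compute(data):
    data = []
    for cap in records:
        if base == base:
            data.append(base)
    print(10)
    for base in weight:
        record(ix)
    process(39)
    records = 29
    data = data * weight[base]
    process(21)
    return base

data.append(base)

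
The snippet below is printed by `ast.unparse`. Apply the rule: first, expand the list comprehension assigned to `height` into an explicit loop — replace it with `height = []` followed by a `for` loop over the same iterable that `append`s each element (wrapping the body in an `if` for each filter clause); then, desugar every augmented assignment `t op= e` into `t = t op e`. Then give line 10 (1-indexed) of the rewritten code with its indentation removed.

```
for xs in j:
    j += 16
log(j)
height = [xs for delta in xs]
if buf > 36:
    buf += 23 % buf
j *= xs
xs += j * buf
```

Transformed code:
for xs in j:
    j = j + 16
log(j)
height = []
for delta in xs:
    height.append(xs)
if buf > 36:
    buf = buf + 23 % buf
j = j * xs
xs = xs + j * buf

xs = xs + j * buf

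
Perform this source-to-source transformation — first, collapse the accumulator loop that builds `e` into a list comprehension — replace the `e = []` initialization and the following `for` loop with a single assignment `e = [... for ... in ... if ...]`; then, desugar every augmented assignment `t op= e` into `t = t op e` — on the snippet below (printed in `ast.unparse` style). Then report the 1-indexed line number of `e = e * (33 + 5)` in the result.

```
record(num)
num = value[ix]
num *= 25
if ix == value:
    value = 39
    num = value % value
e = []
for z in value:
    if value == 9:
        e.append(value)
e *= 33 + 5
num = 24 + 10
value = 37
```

8

Transformed code:
record(num)
num = value[ix]
num = num * 25
if ix == value:
    value = 39
    num = value % value
e = [value for z in value if value == 9]
e = e * (33 + 5)
num = 24 + 10
value = 37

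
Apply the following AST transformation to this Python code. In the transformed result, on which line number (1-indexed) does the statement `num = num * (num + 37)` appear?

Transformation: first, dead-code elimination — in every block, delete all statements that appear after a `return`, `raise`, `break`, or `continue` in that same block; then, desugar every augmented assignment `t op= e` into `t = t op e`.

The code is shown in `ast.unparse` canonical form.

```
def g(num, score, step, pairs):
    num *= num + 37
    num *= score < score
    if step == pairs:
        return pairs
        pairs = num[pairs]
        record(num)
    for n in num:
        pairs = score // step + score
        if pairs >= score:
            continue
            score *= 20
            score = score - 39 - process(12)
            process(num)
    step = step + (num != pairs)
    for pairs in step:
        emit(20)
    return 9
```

Transformed code:
def g(num, score, step, pairs):
    num = num * (num + 37)
    num = num * (score < score)
    if step == pairs:
        return pairs
    for n in num:
        pairs = score // step + score
        if pairs >= score:
            continue
    step = step + (num != pairs)
    for pairs in step:
        emit(20)
    return 9

2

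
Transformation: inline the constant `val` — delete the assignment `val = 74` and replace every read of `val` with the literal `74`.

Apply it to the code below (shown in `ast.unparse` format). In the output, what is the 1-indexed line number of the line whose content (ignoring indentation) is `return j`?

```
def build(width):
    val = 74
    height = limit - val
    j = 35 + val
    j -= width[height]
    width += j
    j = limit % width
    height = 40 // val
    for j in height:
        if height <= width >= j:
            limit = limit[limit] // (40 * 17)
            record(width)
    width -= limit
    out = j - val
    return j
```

Transformed code:
def build(width):
    height = limit - 74
    j = 35 + 74
    j -= width[height]
    width += j
    j = limit % width
    height = 40 // 74
    for j in height:
        if height <= width >= j:
            limit = limit[limit] // (40 * 17)
            record(width)
    width -= limit
    out = j - 74
    return j

14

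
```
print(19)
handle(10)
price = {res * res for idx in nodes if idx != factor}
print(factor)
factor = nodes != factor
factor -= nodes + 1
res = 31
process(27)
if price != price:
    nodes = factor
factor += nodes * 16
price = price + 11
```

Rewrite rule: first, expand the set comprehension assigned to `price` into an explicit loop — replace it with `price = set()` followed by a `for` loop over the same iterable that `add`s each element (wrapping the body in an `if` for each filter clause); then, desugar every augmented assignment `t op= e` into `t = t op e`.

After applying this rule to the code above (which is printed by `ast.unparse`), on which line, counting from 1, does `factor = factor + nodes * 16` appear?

Transformed code:
print(19)
handle(10)
price = set()
for idx in nodes:
    if idx != factor:
        price.add(res * res)
print(factor)
factor = nodes != factor
factor = factor - (nodes + 1)
res = 31
process(27)
if price != price:
    nodes = factor
factor = factor + nodes * 16
price = price + 11

14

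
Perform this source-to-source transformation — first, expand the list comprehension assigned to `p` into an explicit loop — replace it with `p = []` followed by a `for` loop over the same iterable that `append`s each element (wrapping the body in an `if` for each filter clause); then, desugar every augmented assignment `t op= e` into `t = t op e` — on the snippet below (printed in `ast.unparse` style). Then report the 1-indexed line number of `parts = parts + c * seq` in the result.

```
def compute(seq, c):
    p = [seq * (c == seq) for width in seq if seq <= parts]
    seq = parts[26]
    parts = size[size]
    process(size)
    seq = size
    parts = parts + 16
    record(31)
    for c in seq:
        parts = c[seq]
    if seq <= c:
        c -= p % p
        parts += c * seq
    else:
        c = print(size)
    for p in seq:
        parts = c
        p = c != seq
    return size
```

16

Transformed code:
def compute(seq, c):
    p = []
    for width in seq:
        if seq <= parts:
            p.append(seq * (c == seq))
    seq = parts[26]
    parts = size[size]
    process(size)
    seq = size
    parts = parts + 16
    record(31)
    for c in seq:
        parts = c[seq]
    if seq <= c:
        c = c - p % p
        parts = parts + c * seq
    else:
        c = print(size)
    for p in seq:
        parts = c
        p = c != seq
    return size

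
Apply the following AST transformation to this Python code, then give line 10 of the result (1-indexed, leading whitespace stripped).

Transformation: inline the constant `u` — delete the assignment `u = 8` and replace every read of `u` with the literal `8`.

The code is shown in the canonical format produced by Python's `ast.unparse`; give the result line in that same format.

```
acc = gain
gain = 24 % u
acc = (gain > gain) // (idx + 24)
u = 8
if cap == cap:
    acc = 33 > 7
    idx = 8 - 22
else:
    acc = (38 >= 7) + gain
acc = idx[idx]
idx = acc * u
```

Transformed code:
acc = gain
gain = 24 % 8
acc = (gain > gain) // (idx + 24)
if cap == cap:
    acc = 33 > 7
    idx = 8 - 22
else:
    acc = (38 >= 7) + gain
acc = idx[idx]
idx = acc * 8

idx = acc * 8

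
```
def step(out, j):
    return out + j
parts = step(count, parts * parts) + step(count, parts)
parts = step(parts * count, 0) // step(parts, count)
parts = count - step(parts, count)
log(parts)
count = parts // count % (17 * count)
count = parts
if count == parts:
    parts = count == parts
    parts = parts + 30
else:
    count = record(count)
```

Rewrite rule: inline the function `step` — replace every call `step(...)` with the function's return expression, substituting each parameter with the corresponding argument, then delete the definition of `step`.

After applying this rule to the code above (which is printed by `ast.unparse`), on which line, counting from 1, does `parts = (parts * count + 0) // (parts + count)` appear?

Transformed code:
parts = count + parts * parts + (count + parts)
parts = (parts * count + 0) // (parts + count)
parts = count - (parts + count)
log(parts)
count = parts // count % (17 * count)
count = parts
if count == parts:
    parts = count == parts
    parts = parts + 30
else:
    count = record(count)

2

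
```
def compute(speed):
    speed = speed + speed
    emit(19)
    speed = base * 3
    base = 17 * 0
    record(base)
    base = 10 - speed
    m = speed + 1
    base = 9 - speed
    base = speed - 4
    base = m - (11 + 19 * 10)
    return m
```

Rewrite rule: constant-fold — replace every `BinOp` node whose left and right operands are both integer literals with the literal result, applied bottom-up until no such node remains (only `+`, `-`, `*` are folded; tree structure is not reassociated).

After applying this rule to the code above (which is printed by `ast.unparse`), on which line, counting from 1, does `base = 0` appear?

5

Transformed code:
def compute(speed):
    speed = speed + speed
    emit(19)
    speed = base * 3
    base = 0
    record(base)
    base = 10 - speed
    m = speed + 1
    base = 9 - speed
    base = speed - 4
    base = m - 201
    return m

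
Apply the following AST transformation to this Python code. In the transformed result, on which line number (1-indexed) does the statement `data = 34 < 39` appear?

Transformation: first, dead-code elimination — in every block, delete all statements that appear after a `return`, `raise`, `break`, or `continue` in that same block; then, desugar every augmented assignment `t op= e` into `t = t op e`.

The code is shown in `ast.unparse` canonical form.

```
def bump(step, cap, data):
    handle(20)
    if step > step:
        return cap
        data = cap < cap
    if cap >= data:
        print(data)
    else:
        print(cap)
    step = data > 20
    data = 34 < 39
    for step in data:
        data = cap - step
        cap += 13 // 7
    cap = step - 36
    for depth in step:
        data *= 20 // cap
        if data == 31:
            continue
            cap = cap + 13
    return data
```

Transformed code:
def bump(step, cap, data):
    handle(20)
    if step > step:
        return cap
    if cap >= data:
        print(data)
    else:
        print(cap)
    step = data > 20
    data = 34 < 39
    for step in data:
        data = cap - step
        cap = cap + 13 // 7
    cap = step - 36
    for depth in step:
        data = data * (20 // cap)
        if data == 31:
            continue
    return data

10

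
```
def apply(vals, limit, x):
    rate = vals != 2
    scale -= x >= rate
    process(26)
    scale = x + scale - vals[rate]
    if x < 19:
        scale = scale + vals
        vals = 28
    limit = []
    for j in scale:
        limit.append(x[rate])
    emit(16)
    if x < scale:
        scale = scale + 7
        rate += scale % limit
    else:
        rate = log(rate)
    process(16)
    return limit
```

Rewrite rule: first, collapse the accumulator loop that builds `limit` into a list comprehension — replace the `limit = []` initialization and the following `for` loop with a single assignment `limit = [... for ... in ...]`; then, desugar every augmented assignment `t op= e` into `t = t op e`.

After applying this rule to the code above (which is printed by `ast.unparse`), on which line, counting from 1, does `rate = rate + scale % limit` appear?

Transformed code:
def apply(vals, limit, x):
    rate = vals != 2
    scale = scale - (x >= rate)
    process(26)
    scale = x + scale - vals[rate]
    if x < 19:
        scale = scale + vals
        vals = 28
    limit = [x[rate] for j in scale]
    emit(16)
    if x < scale:
        scale = scale + 7
        rate = rate + scale % limit
    else:
        rate = log(rate)
    process(16)
    return limit

13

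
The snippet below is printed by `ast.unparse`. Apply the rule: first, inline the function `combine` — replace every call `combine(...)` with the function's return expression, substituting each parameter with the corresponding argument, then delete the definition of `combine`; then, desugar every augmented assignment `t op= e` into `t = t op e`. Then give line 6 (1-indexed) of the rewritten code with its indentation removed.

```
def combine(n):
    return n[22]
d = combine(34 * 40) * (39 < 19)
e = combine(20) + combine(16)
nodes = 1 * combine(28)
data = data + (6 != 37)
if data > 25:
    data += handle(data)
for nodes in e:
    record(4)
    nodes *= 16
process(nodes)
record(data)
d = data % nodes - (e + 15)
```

data = data + handle(data)

Transformed code:
d = (34 * 40)[22] * (39 < 19)
e = 20[22] + 16[22]
nodes = 1 * 28[22]
data = data + (6 != 37)
if data > 25:
    data = data + handle(data)
for nodes in e:
    record(4)
    nodes = nodes * 16
process(nodes)
record(data)
d = data % nodes - (e + 15)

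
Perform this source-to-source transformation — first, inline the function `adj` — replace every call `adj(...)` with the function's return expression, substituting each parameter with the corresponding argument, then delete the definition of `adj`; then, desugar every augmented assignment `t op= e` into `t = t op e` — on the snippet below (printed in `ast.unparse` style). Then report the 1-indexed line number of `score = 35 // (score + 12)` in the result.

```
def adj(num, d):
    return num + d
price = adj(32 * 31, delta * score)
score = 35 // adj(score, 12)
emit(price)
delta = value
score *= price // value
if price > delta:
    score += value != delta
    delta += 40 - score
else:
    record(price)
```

2

Transformed code:
price = 32 * 31 + delta * score
score = 35 // (score + 12)
emit(price)
delta = value
score = score * (price // value)
if price > delta:
    score = score + (value != delta)
    delta = delta + (40 - score)
else:
    record(price)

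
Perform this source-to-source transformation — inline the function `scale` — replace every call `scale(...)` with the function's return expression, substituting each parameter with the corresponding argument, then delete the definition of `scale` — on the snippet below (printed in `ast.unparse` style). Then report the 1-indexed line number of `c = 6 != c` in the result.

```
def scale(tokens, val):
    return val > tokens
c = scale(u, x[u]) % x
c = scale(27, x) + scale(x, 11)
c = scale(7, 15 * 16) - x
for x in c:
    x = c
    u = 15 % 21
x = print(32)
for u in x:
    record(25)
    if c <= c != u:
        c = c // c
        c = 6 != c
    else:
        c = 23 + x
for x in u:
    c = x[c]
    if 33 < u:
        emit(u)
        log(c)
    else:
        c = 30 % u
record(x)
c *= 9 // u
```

12

Transformed code:
c = (x[u] > u) % x
c = (x > 27) + (11 > x)
c = (15 * 16 > 7) - x
for x in c:
    x = c
    u = 15 % 21
x = print(32)
for u in x:
    record(25)
    if c <= c != u:
        c = c // c
        c = 6 != c
    else:
        c = 23 + x
for x in u:
    c = x[c]
    if 33 < u:
        emit(u)
        log(c)
    else:
        c = 30 % u
record(x)
c *= 9 // u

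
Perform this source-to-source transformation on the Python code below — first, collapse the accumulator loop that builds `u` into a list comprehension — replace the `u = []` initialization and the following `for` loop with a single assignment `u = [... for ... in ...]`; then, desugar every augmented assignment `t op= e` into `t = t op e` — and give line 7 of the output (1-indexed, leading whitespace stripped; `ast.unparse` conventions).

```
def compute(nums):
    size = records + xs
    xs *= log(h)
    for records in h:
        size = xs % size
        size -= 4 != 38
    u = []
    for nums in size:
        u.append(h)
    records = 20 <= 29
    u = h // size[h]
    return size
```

Transformed code:
def compute(nums):
    size = records + xs
    xs = xs * log(h)
    for records in h:
        size = xs % size
        size = size - (4 != 38)
    u = [h for nums in size]
    records = 20 <= 29
    u = h // size[h]
    return size

u = [h for nums in size]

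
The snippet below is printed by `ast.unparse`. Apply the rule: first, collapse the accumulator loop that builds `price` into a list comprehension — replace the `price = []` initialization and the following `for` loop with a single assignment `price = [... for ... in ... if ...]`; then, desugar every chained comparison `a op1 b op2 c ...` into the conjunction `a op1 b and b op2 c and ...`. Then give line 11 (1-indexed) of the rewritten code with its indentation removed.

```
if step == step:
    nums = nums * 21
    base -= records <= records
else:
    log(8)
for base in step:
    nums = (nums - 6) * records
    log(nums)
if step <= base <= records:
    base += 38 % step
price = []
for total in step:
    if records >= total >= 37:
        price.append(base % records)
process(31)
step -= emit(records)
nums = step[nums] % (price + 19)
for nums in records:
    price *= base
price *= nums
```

price = [base % records for total in step if records >= total and total >= 37]

Transformed code:
if step == step:
    nums = nums * 21
    base -= records <= records
else:
    log(8)
for base in step:
    nums = (nums - 6) * records
    log(nums)
if step <= base and base <= records:
    base += 38 % step
price = [base % records for total in step if records >= total and total >= 37]
process(31)
step -= emit(records)
nums = step[nums] % (price + 19)
for nums in records:
    price *= base
price *= nums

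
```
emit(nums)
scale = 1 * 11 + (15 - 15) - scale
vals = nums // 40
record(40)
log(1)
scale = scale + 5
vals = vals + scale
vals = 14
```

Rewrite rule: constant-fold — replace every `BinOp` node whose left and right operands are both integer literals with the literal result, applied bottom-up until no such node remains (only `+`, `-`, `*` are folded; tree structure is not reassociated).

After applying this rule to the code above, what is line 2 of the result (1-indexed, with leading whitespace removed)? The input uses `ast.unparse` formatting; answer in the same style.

scale = 11 - scale

Transformed code:
emit(nums)
scale = 11 - scale
vals = nums // 40
record(40)
log(1)
scale = scale + 5
vals = vals + scale
vals = 14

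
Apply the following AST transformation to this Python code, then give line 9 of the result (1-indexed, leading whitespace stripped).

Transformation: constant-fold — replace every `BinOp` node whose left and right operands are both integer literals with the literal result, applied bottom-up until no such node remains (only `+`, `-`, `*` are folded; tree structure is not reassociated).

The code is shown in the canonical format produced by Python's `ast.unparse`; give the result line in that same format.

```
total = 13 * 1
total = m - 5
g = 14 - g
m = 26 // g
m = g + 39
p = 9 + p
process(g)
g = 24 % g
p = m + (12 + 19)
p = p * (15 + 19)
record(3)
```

Transformed code:
total = 13
total = m - 5
g = 14 - g
m = 26 // g
m = g + 39
p = 9 + p
process(g)
g = 24 % g
p = m + 31
p = p * 34
record(3)

p = m + 31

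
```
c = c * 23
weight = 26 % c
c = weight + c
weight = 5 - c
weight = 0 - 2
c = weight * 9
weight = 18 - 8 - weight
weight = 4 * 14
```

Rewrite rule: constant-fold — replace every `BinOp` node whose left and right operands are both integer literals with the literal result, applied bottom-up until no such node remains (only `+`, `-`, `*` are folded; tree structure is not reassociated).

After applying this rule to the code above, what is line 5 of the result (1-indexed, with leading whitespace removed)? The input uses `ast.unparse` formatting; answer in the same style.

Transformed code:
c = c * 23
weight = 26 % c
c = weight + c
weight = 5 - c
weight = -2
c = weight * 9
weight = 10 - weight
weight = 56

weight = -2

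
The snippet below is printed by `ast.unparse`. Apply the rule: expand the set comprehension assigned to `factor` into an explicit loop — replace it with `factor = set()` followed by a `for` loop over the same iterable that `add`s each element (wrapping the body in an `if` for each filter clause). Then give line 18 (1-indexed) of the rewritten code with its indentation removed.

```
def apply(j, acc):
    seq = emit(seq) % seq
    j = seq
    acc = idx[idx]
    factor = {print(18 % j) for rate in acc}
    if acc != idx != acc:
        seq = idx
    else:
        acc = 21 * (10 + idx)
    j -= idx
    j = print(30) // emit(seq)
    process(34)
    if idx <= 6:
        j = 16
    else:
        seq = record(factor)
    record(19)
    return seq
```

Transformed code:
def apply(j, acc):
    seq = emit(seq) % seq
    j = seq
    acc = idx[idx]
    factor = set()
    for rate in acc:
        factor.add(print(18 % j))
    if acc != idx != acc:
        seq = idx
    else:
        acc = 21 * (10 + idx)
    j -= idx
    j = print(30) // emit(seq)
    process(34)
    if idx <= 6:
        j = 16
    else:
        seq = record(factor)
    record(19)
    return seq

seq = record(factor)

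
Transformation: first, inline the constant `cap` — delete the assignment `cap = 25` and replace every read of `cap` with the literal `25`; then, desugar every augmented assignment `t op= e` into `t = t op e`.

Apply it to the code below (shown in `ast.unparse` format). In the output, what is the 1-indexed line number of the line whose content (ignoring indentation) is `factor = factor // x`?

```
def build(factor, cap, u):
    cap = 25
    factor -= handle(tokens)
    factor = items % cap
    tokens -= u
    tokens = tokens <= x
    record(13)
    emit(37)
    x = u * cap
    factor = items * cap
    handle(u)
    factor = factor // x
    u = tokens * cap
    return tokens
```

Transformed code:
def build(factor, cap, u):
    factor = factor - handle(tokens)
    factor = items % 25
    tokens = tokens - u
    tokens = tokens <= x
    record(13)
    emit(37)
    x = u * 25
    factor = items * 25
    handle(u)
    factor = factor // x
    u = tokens * 25
    return tokens

11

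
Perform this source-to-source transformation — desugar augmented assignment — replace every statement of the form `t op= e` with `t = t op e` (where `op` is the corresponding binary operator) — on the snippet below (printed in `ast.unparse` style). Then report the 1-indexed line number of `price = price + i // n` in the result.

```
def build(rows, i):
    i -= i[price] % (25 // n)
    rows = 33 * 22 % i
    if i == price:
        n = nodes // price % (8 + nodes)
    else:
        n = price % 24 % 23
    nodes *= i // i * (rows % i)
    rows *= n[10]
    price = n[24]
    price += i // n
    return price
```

Transformed code:
def build(rows, i):
    i = i - i[price] % (25 // n)
    rows = 33 * 22 % i
    if i == price:
        n = nodes // price % (8 + nodes)
    else:
        n = price % 24 % 23
    nodes = nodes * (i // i * (rows % i))
    rows = rows * n[10]
    price = n[24]
    price = price + i // n
    return price

11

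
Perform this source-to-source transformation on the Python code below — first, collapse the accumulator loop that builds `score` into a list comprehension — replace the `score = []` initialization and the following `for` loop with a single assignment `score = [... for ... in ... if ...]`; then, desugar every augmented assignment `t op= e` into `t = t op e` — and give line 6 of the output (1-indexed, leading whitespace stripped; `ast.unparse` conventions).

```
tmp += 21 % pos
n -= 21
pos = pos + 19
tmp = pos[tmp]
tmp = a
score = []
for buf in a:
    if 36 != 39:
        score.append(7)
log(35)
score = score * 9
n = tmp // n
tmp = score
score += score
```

Transformed code:
tmp = tmp + 21 % pos
n = n - 21
pos = pos + 19
tmp = pos[tmp]
tmp = a
score = [7 for buf in a if 36 != 39]
log(35)
score = score * 9
n = tmp // n
tmp = score
score = score + score

score = [7 for buf in a if 36 != 39]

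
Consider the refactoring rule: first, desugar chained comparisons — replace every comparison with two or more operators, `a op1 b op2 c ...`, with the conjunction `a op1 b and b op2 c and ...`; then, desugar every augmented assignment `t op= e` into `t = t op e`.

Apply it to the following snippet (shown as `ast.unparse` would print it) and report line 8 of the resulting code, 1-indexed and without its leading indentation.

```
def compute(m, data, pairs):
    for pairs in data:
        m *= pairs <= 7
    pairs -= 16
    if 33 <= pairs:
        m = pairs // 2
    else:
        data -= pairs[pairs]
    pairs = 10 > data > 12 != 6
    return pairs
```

Transformed code:
def compute(m, data, pairs):
    for pairs in data:
        m = m * (pairs <= 7)
    pairs = pairs - 16
    if 33 <= pairs:
        m = pairs // 2
    else:
        data = data - pairs[pairs]
    pairs = 10 > data and data > 12 and (12 != 6)
    return pairs

data = data - pairs[pairs]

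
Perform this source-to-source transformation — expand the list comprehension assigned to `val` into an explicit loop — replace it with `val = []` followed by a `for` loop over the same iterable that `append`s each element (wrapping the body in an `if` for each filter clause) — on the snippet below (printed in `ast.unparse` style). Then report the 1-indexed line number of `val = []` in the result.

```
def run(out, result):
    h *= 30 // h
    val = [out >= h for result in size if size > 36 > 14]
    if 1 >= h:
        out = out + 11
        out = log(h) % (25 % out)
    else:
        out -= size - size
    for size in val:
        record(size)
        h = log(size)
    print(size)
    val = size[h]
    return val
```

Transformed code:
def run(out, result):
    h *= 30 // h
    val = []
    for result in size:
        if size > 36 > 14:
            val.append(out >= h)
    if 1 >= h:
        out = out + 11
        out = log(h) % (25 % out)
    else:
        out -= size - size
    for size in val:
        record(size)
        h = log(size)
    print(size)
    val = size[h]
    return val

3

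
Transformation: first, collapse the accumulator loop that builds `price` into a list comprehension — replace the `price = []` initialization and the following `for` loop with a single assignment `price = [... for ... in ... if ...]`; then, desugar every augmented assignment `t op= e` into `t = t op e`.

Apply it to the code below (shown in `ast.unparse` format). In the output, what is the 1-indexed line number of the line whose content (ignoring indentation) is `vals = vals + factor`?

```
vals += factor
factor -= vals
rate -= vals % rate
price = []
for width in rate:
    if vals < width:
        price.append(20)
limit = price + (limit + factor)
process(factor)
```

1

Transformed code:
vals = vals + factor
factor = factor - vals
rate = rate - vals % rate
price = [20 for width in rate if vals < width]
limit = price + (limit + factor)
process(factor)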